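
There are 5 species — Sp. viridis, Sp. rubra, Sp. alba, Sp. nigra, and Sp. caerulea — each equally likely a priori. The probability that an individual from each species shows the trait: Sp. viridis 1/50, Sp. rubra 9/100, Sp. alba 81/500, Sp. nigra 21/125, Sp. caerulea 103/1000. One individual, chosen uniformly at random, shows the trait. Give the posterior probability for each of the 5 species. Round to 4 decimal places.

Sp. viridis 0.0368, Sp. rubra 0.1657, Sp. alba 0.2983, Sp. nigra 0.3094, Sp. caerulea 0.1897

With a uniform prior (1/5 each), posterior ∝ likelihood:
  Sp. viridis: 0.02
  Sp. rubra: 0.09
  Sp. alba: 0.162
  Sp. nigra: 0.168
  Sp. caerulea: 0.103
Normalizing constant = 0.543.
P(Sp. viridis | trait) = 0.02/0.543 ≈ 0.0368
P(Sp. rubra | trait) = 0.09/0.543 ≈ 0.1657
P(Sp. alba | trait) = 0.162/0.543 ≈ 0.2983
P(Sp. nigra | trait) = 0.168/0.543 ≈ 0.3094
P(Sp. caerulea | trait) = 0.103/0.543 ≈ 0.1897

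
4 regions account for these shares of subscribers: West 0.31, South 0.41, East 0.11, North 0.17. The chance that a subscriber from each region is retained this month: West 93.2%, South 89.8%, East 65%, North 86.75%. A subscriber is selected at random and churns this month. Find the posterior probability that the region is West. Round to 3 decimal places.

Taking complements, P(churn | each) = West 0.068, South 0.102, East 0.35, North 0.1325.
By Bayes' rule, posterior ∝ prior × likelihood:
  West: 0.31 × 0.068 = 0.02108
  South: 0.41 × 0.102 = 0.04182
  East: 0.11 × 0.35 = 0.0385
  North: 0.17 × 0.1325 = 0.022525
Sum = 0.123925.
P(West | evidence) = 0.02108 / 0.123925 ≈ 0.170.

0.170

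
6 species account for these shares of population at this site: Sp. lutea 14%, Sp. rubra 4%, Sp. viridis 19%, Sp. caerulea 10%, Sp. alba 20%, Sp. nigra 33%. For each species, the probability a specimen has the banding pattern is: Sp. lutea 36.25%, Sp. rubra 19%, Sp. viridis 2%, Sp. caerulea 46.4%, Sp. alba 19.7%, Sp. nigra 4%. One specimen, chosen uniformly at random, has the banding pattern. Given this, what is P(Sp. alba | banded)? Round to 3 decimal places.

By Bayes' rule, posterior ∝ prior × likelihood:
  Sp. lutea: 0.14 × 0.3625 = 0.05075
  Sp. rubra: 0.04 × 0.19 = 0.0076
  Sp. viridis: 0.19 × 0.02 = 0.0038
  Sp. caerulea: 0.1 × 0.464 = 0.0464
  Sp. alba: 0.2 × 0.197 = 0.0394
  Sp. nigra: 0.33 × 0.04 = 0.0132
Total = 0.16115.
P(Sp. alba | evidence) = 0.0394 / 0.16115 ≈ 0.244.

0.244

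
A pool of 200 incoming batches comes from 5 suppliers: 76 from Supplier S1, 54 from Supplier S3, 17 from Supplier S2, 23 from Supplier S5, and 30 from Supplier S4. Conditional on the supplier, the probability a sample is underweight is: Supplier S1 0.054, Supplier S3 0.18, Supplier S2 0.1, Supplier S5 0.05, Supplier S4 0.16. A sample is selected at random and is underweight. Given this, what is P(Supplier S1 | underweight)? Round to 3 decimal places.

Compute prior × likelihood for every hypothesis:
  Supplier S1: 0.38 × 0.054 = 0.02052
  Supplier S3: 0.27 × 0.18 = 0.0486
  Supplier S2: 0.085 × 0.1 = 0.0085
  Supplier S5: 0.115 × 0.05 = 0.00575
  Supplier S4: 0.15 × 0.16 = 0.024
Total = 0.10737.
P(Supplier S1 | evidence) = 0.02052 / 0.10737 ≈ 0.191.

0.191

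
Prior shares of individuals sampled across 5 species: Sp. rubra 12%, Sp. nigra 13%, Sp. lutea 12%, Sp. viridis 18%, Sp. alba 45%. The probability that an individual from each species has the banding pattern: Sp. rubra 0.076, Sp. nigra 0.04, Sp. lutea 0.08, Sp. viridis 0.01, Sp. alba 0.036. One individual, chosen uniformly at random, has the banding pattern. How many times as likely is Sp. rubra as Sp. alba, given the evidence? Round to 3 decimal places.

Prior × likelihood for each hypothesis:
  Sp. rubra: 0.12 × 0.076 = 0.00912
  Sp. nigra: 0.13 × 0.04 = 0.0052
  Sp. lutea: 0.12 × 0.08 = 0.0096
  Sp. viridis: 0.18 × 0.01 = 0.0018
  Sp. alba: 0.45 × 0.036 = 0.0162
Normalizing constant = 0.04192.
The ratio is 0.00912 / 0.0162 (the normalizer cancels) = 0.563.

0.563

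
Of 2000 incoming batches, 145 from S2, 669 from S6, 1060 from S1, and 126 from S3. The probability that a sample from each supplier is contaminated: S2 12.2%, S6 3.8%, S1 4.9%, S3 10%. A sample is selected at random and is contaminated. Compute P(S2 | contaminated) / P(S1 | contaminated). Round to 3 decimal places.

Unnormalized posteriors (prior × likelihood):
  S2: 0.0725 × 0.122 = 0.008845
  S6: 0.3345 × 0.038 = 0.012711
  S1: 0.53 × 0.049 = 0.02597
  S3: 0.063 × 0.1 = 0.0063
Total = 0.053826.
The ratio is 0.008845 / 0.02597 (the normalizer cancels) = 0.341.

0.341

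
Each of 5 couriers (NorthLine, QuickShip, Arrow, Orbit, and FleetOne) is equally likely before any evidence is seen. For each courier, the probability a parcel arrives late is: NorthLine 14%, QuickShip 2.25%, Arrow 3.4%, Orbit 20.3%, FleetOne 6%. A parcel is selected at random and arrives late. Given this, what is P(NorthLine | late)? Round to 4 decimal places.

Since the prior is uniform, the posterior is proportional to the likelihood:
  NorthLine: 0.14
  QuickShip: 0.0225
  Arrow: 0.034
  Orbit: 0.203
  FleetOne: 0.06
Total = 0.4595.
P(NorthLine | evidence) = 0.14 / 0.4595 ≈ 0.3047.

0.3047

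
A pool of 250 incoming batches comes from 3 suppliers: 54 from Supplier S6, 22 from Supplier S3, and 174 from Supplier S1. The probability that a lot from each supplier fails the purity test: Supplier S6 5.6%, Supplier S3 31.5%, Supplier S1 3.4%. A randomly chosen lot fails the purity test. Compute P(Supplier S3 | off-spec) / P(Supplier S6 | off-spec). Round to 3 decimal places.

Compute prior × likelihood for every hypothesis:
  Supplier S6: 0.216 × 0.056 = 0.012096
  Supplier S3: 0.088 × 0.315 = 0.02772
  Supplier S1: 0.696 × 0.034 = 0.023664
Sum = 0.06348.
The ratio is 0.02772 / 0.012096 (the normalizer cancels) = 2.292.

2.292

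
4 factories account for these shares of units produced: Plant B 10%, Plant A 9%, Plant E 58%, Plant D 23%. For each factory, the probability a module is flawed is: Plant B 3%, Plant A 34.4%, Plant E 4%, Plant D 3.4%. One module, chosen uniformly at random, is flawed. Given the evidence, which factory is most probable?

Plant A

Unnormalized posteriors (prior × likelihood):
  Plant B: 0.1 × 0.03 = 0.003
  Plant A: 0.09 × 0.344 = 0.03096
  Plant E: 0.58 × 0.04 = 0.0232
  Plant D: 0.23 × 0.034 = 0.00782
Total = 0.06498.
Largest term belongs to Plant A, so Plant A is most probable.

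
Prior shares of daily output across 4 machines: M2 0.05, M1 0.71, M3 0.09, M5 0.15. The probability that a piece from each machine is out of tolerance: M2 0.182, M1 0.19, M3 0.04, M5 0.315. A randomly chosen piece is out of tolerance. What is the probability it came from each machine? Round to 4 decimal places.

M2 0.0467, M1 0.6923, M3 0.0185, M5 0.2425

Prior × likelihood for each hypothesis:
  M2: 0.05 × 0.182 = 0.0091
  M1: 0.71 × 0.19 = 0.1349
  M3: 0.09 × 0.04 = 0.0036
  M5: 0.15 × 0.315 = 0.04725
Total = 0.19485.
P(M2 | oversize) = 0.0091/0.19485 ≈ 0.0467
P(M1 | oversize) = 0.1349/0.19485 ≈ 0.6923
P(M3 | oversize) = 0.0036/0.19485 ≈ 0.0185
P(M5 | oversize) = 0.04725/0.19485 ≈ 0.2425
(Check: 0.0467+0.6923+0.0185+0.2425 = 1.0000.)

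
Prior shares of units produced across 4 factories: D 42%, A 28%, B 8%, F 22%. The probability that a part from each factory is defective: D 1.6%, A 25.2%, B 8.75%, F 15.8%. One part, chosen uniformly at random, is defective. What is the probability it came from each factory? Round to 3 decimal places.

By Bayes' rule, posterior ∝ prior × likelihood:
  D: 0.42 × 0.016 = 0.00672
  A: 0.28 × 0.252 = 0.07056
  B: 0.08 × 0.0875 = 0.007
  F: 0.22 × 0.158 = 0.03476
Normalizing constant = 0.11904.
P(D | defective) = 0.00672/0.11904 ≈ 0.056
P(A | defective) = 0.07056/0.11904 ≈ 0.593
P(B | defective) = 0.007/0.11904 ≈ 0.059
P(F | defective) = 0.03476/0.11904 ≈ 0.292
(Check: 0.056+0.593+0.059+0.292 = 1.000.)

D 0.056, A 0.593, B 0.059, F 0.292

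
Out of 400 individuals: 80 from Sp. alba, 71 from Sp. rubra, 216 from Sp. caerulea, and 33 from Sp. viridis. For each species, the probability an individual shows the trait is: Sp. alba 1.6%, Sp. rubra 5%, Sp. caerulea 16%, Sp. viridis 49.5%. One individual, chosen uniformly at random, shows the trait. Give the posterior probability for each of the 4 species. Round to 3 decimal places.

Unnormalized posteriors (prior × likelihood):
  Sp. alba: 0.2 × 0.016 = 0.0032
  Sp. rubra: 0.1775 × 0.05 = 0.008875
  Sp. caerulea: 0.54 × 0.16 = 0.0864
  Sp. viridis: 0.0825 × 0.495 = 0.0408375
Total = 0.1393125.
P(Sp. alba | trait) = 0.0032/0.1393125 ≈ 0.023
P(Sp. rubra | trait) = 0.008875/0.1393125 ≈ 0.064
P(Sp. caerulea | trait) = 0.0864/0.1393125 ≈ 0.620
P(Sp. viridis | trait) = 0.0408375/0.1393125 ≈ 0.293

Sp. alba 0.023, Sp. rubra 0.064, Sp. caerulea 0.620, Sp. viridis 0.293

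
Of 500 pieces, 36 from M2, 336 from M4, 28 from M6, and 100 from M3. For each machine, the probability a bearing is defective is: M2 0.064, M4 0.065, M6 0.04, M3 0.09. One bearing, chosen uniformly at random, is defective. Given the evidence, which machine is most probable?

M4

Prior × likelihood for each hypothesis:
  M2: 0.072 × 0.064 = 0.004608
  M4: 0.672 × 0.065 = 0.04368
  M6: 0.056 × 0.04 = 0.00224
  M3: 0.2 × 0.09 = 0.018
Total = 0.068528.
Largest term belongs to M4, so M4 is most probable.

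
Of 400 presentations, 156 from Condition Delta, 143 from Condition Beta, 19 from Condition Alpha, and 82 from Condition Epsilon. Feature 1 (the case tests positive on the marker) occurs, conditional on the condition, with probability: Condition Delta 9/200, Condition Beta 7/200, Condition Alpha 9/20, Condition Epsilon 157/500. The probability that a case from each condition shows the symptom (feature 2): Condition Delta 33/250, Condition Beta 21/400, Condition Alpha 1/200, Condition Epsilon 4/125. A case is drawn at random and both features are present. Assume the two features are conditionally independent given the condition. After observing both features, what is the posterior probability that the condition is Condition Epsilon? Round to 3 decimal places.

Unnormalized posteriors (prior × likelihood):
  Condition Delta: 0.39 × 0.045 × 0.132 = 0.0023166
  Condition Beta: 0.3575 × 0.035 × 0.0525 = 0.00065690625
  Condition Alpha: 0.0475 × 0.45 × 0.005 = 0.000106875
  Condition Epsilon: 0.205 × 0.314 × 0.032 = 0.00205984
Normalizing constant = 0.00514022125.
P(Condition Epsilon | evidence) = 0.00205984 / 0.00514022125 ≈ 0.401.

0.401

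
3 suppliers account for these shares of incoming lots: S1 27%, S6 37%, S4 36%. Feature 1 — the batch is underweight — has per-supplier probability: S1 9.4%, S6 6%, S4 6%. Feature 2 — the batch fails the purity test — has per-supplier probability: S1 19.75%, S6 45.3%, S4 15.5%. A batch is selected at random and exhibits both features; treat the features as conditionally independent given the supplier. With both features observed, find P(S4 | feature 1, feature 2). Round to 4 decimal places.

0.1818

Unnormalized posteriors (prior × likelihood):
  S1: 0.27 × 0.094 × 0.1975 = 0.00501255
  S6: 0.37 × 0.06 × 0.453 = 0.0100566
  S4: 0.36 × 0.06 × 0.155 = 0.003348
Sum = 0.01841715.
P(S4 | evidence) = 0.003348 / 0.01841715 ≈ 0.1818.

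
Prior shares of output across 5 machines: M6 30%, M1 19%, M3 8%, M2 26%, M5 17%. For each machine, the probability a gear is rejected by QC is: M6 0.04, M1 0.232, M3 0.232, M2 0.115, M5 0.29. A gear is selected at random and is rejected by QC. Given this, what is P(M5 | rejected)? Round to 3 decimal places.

0.320

Prior × likelihood for each hypothesis:
  M6: 0.3 × 0.04 = 0.012
  M1: 0.19 × 0.232 = 0.04408
  M3: 0.08 × 0.232 = 0.01856
  M2: 0.26 × 0.115 = 0.0299
  M5: 0.17 × 0.29 = 0.0493
Total = 0.15384.
P(M5 | evidence) = 0.0493 / 0.15384 ≈ 0.320.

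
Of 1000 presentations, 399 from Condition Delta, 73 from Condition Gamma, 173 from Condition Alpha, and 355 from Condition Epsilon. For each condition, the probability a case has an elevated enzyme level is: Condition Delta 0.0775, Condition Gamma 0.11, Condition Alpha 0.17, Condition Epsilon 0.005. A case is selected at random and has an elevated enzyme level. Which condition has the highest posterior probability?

Compute prior × likelihood for every hypothesis:
  Condition Delta: 0.399 × 0.0775 = 0.0309225
  Condition Gamma: 0.073 × 0.11 = 0.00803
  Condition Alpha: 0.173 × 0.17 = 0.02941
  Condition Epsilon: 0.355 × 0.005 = 0.001775
Total = 0.0701375.
Largest term belongs to Condition Delta, so Condition Delta is most probable.

Condition Delta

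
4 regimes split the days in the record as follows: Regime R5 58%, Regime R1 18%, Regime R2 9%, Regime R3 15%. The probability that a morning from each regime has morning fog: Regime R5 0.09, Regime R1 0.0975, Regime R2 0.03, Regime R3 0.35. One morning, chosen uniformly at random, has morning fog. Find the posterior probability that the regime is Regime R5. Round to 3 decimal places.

0.418

Unnormalized posteriors (prior × likelihood):
  Regime R5: 0.58 × 0.09 = 0.0522
  Regime R1: 0.18 × 0.0975 = 0.01755
  Regime R2: 0.09 × 0.03 = 0.0027
  Regime R3: 0.15 × 0.35 = 0.0525
Normalizing constant = 0.12495.
P(Regime R5 | evidence) = 0.0522 / 0.12495 ≈ 0.418.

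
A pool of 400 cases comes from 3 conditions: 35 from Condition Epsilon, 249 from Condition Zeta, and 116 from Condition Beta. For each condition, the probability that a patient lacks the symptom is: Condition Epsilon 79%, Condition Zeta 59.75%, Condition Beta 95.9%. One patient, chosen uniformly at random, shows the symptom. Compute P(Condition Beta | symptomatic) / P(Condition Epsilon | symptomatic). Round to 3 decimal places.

Taking complements, P(symptomatic | each) = Condition Epsilon 0.21, Condition Zeta 0.4025, Condition Beta 0.041.
Prior × likelihood for each hypothesis:
  Condition Epsilon: 0.0875 × 0.21 = 0.018375
  Condition Zeta: 0.6225 × 0.4025 = 0.25055625
  Condition Beta: 0.29 × 0.041 = 0.01189
Total = 0.28082125.
The ratio is 0.01189 / 0.018375 (the normalizer cancels) = 0.647.

0.647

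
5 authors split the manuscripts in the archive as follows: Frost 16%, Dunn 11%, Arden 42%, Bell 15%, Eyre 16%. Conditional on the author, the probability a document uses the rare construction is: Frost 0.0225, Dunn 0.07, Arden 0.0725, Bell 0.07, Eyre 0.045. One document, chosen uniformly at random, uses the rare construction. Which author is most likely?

Arden

Prior × likelihood for each hypothesis:
  Frost: 0.16 × 0.0225 = 0.0036
  Dunn: 0.11 × 0.07 = 0.0077
  Arden: 0.42 × 0.0725 = 0.03045
  Bell: 0.15 × 0.07 = 0.0105
  Eyre: 0.16 × 0.045 = 0.0072
Sum = 0.05945.
Largest term belongs to Arden, so Arden is most probable.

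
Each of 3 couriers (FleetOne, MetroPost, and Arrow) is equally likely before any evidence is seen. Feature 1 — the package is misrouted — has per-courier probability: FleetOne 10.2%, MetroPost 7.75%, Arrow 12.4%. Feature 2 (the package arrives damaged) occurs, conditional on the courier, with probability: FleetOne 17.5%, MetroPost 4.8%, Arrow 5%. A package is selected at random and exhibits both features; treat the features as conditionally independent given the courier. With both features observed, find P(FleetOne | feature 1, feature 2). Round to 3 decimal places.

0.643

With a uniform prior (1/3 each), posterior ∝ likelihood:
  FleetOne: 0.102 × 0.175 = 0.01785
  MetroPost: 0.0775 × 0.048 = 0.00372
  Arrow: 0.124 × 0.05 = 0.0062
Total = 0.02777.
P(FleetOne | evidence) = 0.01785 / 0.02777 ≈ 0.643.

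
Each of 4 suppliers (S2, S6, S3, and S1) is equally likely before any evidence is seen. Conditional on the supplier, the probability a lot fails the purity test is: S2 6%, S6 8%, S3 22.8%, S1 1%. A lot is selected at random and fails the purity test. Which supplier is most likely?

S3

Since the prior is uniform, the posterior is proportional to the likelihood:
  S2: 0.06
  S6: 0.08
  S3: 0.228
  S1: 0.01
Normalizing constant = 0.378.
Largest term belongs to S3, so S3 is most probable.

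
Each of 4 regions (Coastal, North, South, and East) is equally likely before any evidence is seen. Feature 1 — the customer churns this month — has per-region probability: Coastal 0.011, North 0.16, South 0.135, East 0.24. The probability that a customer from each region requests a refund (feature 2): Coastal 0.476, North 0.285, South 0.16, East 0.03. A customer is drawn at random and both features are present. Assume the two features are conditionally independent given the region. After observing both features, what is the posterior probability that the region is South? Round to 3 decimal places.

With a uniform prior (1/4 each), posterior ∝ likelihood:
  Coastal: 0.011 × 0.476 = 0.005236
  North: 0.16 × 0.285 = 0.0456
  South: 0.135 × 0.16 = 0.0216
  East: 0.24 × 0.03 = 0.0072
Sum = 0.079636.
P(South | evidence) = 0.0216 / 0.079636 ≈ 0.271.

0.271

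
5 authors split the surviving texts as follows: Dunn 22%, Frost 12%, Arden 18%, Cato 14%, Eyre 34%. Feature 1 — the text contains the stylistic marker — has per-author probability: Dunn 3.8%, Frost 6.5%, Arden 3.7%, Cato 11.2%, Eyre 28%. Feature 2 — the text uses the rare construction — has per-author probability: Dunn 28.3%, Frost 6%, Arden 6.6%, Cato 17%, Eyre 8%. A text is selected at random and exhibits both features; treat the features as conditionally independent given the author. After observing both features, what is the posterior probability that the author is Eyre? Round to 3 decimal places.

0.562

Unnormalized posteriors (prior × likelihood):
  Dunn: 0.22 × 0.038 × 0.283 = 0.00236588
  Frost: 0.12 × 0.065 × 0.06 = 0.000468
  Arden: 0.18 × 0.037 × 0.066 = 0.00043956
  Cato: 0.14 × 0.112 × 0.17 = 0.0026656
  Eyre: 0.34 × 0.28 × 0.08 = 0.007616
Sum = 0.01355504.
P(Eyre | evidence) = 0.007616 / 0.01355504 ≈ 0.562.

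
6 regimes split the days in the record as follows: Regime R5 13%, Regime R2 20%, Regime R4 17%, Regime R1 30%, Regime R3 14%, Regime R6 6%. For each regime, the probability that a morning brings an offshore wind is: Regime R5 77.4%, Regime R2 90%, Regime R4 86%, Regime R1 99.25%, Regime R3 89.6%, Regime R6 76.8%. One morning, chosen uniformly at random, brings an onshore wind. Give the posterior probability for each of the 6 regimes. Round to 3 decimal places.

Taking complements, P(onshore | each) = Regime R5 0.226, Regime R2 0.1, Regime R4 0.14, Regime R1 0.0075, Regime R3 0.104, Regime R6 0.232.
Prior × likelihood for each hypothesis:
  Regime R5: 0.13 × 0.226 = 0.02938
  Regime R2: 0.2 × 0.1 = 0.02
  Regime R4: 0.17 × 0.14 = 0.0238
  Regime R1: 0.3 × 0.0075 = 0.00225
  Regime R3: 0.14 × 0.104 = 0.01456
  Regime R6: 0.06 × 0.232 = 0.01392
Sum = 0.10391.
P(Regime R5 | onshore) = 0.02938/0.10391 ≈ 0.283
P(Regime R2 | onshore) = 0.02/0.10391 ≈ 0.192
P(Regime R4 | onshore) = 0.0238/0.10391 ≈ 0.229
P(Regime R1 | onshore) = 0.00225/0.10391 ≈ 0.022
P(Regime R3 | onshore) = 0.01456/0.10391 ≈ 0.140
P(Regime R6 | onshore) = 0.01392/0.10391 ≈ 0.134

Regime R5 0.283, Regime R2 0.192, Regime R4 0.229, Regime R1 0.022, Regime R3 0.140, Regime R6 0.134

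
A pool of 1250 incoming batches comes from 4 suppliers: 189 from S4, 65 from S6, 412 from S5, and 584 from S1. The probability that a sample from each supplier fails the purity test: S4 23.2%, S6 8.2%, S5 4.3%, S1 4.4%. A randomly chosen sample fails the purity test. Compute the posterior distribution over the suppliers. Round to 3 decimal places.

Prior × likelihood for each hypothesis:
  S4: 0.1512 × 0.232 = 0.0350784
  S6: 0.052 × 0.082 = 0.004264
  S5: 0.3296 × 0.043 = 0.0141728
  S1: 0.4672 × 0.044 = 0.0205568
Sum = 0.074072.
P(S4 | off-spec) = 0.0350784/0.074072 ≈ 0.474
P(S6 | off-spec) = 0.004264/0.074072 ≈ 0.058
P(S5 | off-spec) = 0.0141728/0.074072 ≈ 0.191
P(S1 | off-spec) = 0.0205568/0.074072 ≈ 0.278
(Check: 0.474+0.058+0.191+0.278 = 1.001.)

S4 0.474, S6 0.058, S5 0.191, S1 0.278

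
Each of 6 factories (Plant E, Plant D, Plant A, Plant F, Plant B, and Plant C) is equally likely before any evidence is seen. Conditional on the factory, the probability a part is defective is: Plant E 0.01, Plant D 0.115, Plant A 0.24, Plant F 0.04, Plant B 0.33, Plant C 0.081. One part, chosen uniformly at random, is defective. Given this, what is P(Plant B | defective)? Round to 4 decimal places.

0.4044

Since the prior is uniform, the posterior is proportional to the likelihood:
  Plant E: 0.01
  Plant D: 0.115
  Plant A: 0.24
  Plant F: 0.04
  Plant B: 0.33
  Plant C: 0.081
Total = 0.816.
P(Plant B | evidence) = 0.33 / 0.816 ≈ 0.4044.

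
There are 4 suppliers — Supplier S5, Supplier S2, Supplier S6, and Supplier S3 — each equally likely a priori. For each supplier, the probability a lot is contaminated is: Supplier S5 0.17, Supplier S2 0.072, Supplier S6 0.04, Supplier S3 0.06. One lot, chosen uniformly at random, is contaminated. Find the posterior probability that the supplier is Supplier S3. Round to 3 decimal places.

Since the prior is uniform, the posterior is proportional to the likelihood:
  Supplier S5: 0.17
  Supplier S2: 0.072
  Supplier S6: 0.04
  Supplier S3: 0.06
Normalizing constant = 0.342.
P(Supplier S3 | evidence) = 0.06 / 0.342 ≈ 0.175.

0.175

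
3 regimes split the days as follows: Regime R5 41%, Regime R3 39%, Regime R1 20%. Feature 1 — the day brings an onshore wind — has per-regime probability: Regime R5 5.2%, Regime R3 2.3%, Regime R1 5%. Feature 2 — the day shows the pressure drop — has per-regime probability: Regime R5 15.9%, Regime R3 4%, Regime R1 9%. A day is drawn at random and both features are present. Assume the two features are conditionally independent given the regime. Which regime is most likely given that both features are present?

Compute prior × likelihood for every hypothesis:
  Regime R5: 0.41 × 0.052 × 0.159 = 0.00338988
  Regime R3: 0.39 × 0.023 × 0.04 = 0.0003588
  Regime R1: 0.2 × 0.05 × 0.09 = 0.0009
Total = 0.00464868.
Largest term belongs to Regime R5, so Regime R5 is most probable.

Regime R5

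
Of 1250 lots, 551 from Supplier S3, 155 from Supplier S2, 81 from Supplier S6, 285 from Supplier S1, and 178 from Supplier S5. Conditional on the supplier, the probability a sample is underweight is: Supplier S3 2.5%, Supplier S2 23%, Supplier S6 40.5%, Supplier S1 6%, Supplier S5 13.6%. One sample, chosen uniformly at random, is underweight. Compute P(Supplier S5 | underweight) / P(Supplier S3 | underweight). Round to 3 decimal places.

1.757

By Bayes' rule, posterior ∝ prior × likelihood:
  Supplier S3: 0.4408 × 0.025 = 0.01102
  Supplier S2: 0.124 × 0.23 = 0.02852
  Supplier S6: 0.0648 × 0.405 = 0.026244
  Supplier S1: 0.228 × 0.06 = 0.01368
  Supplier S5: 0.1424 × 0.136 = 0.0193664
Sum = 0.0988304.
The ratio is 0.0193664 / 0.01102 (the normalizer cancels) = 1.757.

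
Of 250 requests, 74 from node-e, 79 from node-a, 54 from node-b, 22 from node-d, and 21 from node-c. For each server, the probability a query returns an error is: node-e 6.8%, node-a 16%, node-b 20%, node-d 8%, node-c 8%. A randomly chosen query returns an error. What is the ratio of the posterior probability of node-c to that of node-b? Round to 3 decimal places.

By Bayes' rule, posterior ∝ prior × likelihood:
  node-e: 0.296 × 0.068 = 0.020128
  node-a: 0.316 × 0.16 = 0.05056
  node-b: 0.216 × 0.2 = 0.0432
  node-d: 0.088 × 0.08 = 0.00704
  node-c: 0.084 × 0.08 = 0.00672
Sum = 0.127648.
The ratio is 0.00672 / 0.0432 (the normalizer cancels) = 0.156.

0.156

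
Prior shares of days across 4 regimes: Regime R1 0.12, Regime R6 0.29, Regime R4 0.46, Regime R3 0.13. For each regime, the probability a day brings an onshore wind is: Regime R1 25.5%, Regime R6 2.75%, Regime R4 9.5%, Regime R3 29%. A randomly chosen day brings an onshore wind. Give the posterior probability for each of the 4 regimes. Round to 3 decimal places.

Regime R1 0.255, Regime R6 0.066, Regime R4 0.364, Regime R3 0.314

Compute prior × likelihood for every hypothesis:
  Regime R1: 0.12 × 0.255 = 0.0306
  Regime R6: 0.29 × 0.0275 = 0.007975
  Regime R4: 0.46 × 0.095 = 0.0437
  Regime R3: 0.13 × 0.29 = 0.0377
Total = 0.119975.
P(Regime R1 | onshore) = 0.0306/0.119975 ≈ 0.255
P(Regime R6 | onshore) = 0.007975/0.119975 ≈ 0.066
P(Regime R4 | onshore) = 0.0437/0.119975 ≈ 0.364
P(Regime R3 | onshore) = 0.0377/0.119975 ≈ 0.314
(Check: 0.255+0.066+0.364+0.314 = 0.999.)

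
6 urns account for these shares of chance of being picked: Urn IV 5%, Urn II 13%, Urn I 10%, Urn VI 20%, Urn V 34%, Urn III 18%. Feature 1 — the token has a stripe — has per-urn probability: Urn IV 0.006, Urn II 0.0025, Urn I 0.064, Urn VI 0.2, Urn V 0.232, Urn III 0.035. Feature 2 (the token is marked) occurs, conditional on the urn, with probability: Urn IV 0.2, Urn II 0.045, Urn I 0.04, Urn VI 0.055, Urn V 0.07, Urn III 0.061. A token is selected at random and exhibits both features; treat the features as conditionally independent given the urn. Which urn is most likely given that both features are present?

By Bayes' rule, posterior ∝ prior × likelihood:
  Urn IV: 0.05 × 0.006 × 0.2 = 0.00006
  Urn II: 0.13 × 0.0025 × 0.045 = 0.000014625
  Urn I: 0.1 × 0.064 × 0.04 = 0.000256
  Urn VI: 0.2 × 0.2 × 0.055 = 0.0022
  Urn V: 0.34 × 0.232 × 0.07 = 0.0055216
  Urn III: 0.18 × 0.035 × 0.061 = 0.0003843
Total = 0.008436525.
Largest term belongs to Urn V, so Urn V is most probable.

Urn V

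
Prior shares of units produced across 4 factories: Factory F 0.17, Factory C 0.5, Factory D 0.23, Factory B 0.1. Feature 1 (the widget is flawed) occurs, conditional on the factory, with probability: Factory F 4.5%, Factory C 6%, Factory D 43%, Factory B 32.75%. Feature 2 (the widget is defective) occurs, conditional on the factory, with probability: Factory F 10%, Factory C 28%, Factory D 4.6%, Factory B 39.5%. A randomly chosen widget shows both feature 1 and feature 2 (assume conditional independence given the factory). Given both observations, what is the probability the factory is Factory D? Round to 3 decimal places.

By Bayes' rule, posterior ∝ prior × likelihood:
  Factory F: 0.17 × 0.045 × 0.1 = 0.000765
  Factory C: 0.5 × 0.06 × 0.28 = 0.0084
  Factory D: 0.23 × 0.43 × 0.046 = 0.0045494
  Factory B: 0.1 × 0.3275 × 0.395 = 0.01293625
Normalizing constant = 0.02665065.
P(Factory D | evidence) = 0.0045494 / 0.02665065 ≈ 0.171.

0.171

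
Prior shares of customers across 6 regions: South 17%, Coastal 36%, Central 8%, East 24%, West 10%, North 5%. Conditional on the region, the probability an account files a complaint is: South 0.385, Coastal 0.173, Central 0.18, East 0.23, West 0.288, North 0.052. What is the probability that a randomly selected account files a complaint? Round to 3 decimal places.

0.229

Prior × likelihood for each hypothesis:
  South: 0.17 × 0.385 = 0.06545
  Coastal: 0.36 × 0.173 = 0.06228
  Central: 0.08 × 0.18 = 0.0144
  East: 0.24 × 0.23 = 0.0552
  West: 0.1 × 0.288 = 0.0288
  North: 0.05 × 0.052 = 0.0026
P(complaint) = 0.06545 + 0.06228 + 0.0144 + 0.0552 + 0.0288 + 0.0026 = 0.22873 → 0.229.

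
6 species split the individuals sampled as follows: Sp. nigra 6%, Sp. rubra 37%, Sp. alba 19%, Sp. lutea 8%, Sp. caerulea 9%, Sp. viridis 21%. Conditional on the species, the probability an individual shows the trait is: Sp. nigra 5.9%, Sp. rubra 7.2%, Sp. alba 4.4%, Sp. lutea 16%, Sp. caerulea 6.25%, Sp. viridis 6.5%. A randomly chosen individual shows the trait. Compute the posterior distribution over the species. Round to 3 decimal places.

Prior × likelihood for each hypothesis:
  Sp. nigra: 0.06 × 0.059 = 0.00354
  Sp. rubra: 0.37 × 0.072 = 0.02664
  Sp. alba: 0.19 × 0.044 = 0.00836
  Sp. lutea: 0.08 × 0.16 = 0.0128
  Sp. caerulea: 0.09 × 0.0625 = 0.005625
  Sp. viridis: 0.21 × 0.065 = 0.01365
Total = 0.070615.
P(Sp. nigra | trait) = 0.00354/0.070615 ≈ 0.050
P(Sp. rubra | trait) = 0.02664/0.070615 ≈ 0.377
P(Sp. alba | trait) = 0.00836/0.070615 ≈ 0.118
P(Sp. lutea | trait) = 0.0128/0.070615 ≈ 0.181
P(Sp. caerulea | trait) = 0.005625/0.070615 ≈ 0.080
P(Sp. viridis | trait) = 0.01365/0.070615 ≈ 0.193

Sp. nigra 0.050, Sp. rubra 0.377, Sp. alba 0.118, Sp. lutea 0.181, Sp. caerulea 0.080, Sp. viridis 0.193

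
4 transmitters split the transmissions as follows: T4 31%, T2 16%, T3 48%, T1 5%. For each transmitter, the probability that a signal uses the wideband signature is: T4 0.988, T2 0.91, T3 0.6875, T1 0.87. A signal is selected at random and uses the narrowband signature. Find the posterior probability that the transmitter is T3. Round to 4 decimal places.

Taking complements, P(narrowband | each) = T4 0.012, T2 0.09, T3 0.3125, T1 0.13.
Compute prior × likelihood for every hypothesis:
  T4: 0.31 × 0.012 = 0.00372
  T2: 0.16 × 0.09 = 0.0144
  T3: 0.48 × 0.3125 = 0.15
  T1: 0.05 × 0.13 = 0.0065
Normalizing constant = 0.17462.
P(T3 | evidence) = 0.15 / 0.17462 ≈ 0.8590.

0.8590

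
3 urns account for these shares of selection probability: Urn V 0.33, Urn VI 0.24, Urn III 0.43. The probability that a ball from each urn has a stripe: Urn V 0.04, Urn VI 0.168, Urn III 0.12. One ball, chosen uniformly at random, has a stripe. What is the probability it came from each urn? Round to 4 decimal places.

Urn V 0.1256, Urn VI 0.3836, Urn III 0.4909

By Bayes' rule, posterior ∝ prior × likelihood:
  Urn V: 0.33 × 0.04 = 0.0132
  Urn VI: 0.24 × 0.168 = 0.04032
  Urn III: 0.43 × 0.12 = 0.0516
Normalizing constant = 0.10512.
P(Urn V | striped) = 0.0132/0.10512 ≈ 0.1256
P(Urn VI | striped) = 0.04032/0.10512 ≈ 0.3836
P(Urn III | striped) = 0.0516/0.10512 ≈ 0.4909
(Check: 0.1256+0.3836+0.4909 = 1.0001.)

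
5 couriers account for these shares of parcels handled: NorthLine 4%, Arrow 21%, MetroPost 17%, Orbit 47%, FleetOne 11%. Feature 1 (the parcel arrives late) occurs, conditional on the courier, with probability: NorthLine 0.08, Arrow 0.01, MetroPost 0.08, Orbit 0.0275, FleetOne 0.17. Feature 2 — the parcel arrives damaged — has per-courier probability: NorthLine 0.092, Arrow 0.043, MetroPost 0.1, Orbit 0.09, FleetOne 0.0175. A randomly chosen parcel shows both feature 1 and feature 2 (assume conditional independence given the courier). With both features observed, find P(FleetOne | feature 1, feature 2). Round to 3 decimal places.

0.101

Prior × likelihood for each hypothesis:
  NorthLine: 0.04 × 0.08 × 0.092 = 0.0002944
  Arrow: 0.21 × 0.01 × 0.043 = 0.0000903
  MetroPost: 0.17 × 0.08 × 0.1 = 0.00136
  Orbit: 0.47 × 0.0275 × 0.09 = 0.00116325
  FleetOne: 0.11 × 0.17 × 0.0175 = 0.00032725
Sum = 0.0032352.
P(FleetOne | evidence) = 0.00032725 / 0.0032352 ≈ 0.101.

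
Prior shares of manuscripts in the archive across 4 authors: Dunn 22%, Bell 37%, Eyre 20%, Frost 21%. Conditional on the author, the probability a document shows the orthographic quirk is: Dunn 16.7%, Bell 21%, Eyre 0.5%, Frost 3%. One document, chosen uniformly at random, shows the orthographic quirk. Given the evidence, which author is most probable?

Bell

Compute prior × likelihood for every hypothesis:
  Dunn: 0.22 × 0.167 = 0.03674
  Bell: 0.37 × 0.21 = 0.0777
  Eyre: 0.2 × 0.005 = 0.001
  Frost: 0.21 × 0.03 = 0.0063
Sum = 0.12174.
Largest term belongs to Bell, so Bell is most probable.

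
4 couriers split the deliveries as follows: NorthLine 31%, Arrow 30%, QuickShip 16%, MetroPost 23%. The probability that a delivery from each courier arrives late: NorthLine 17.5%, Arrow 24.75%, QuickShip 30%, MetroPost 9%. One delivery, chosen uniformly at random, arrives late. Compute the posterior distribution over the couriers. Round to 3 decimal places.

Compute prior × likelihood for every hypothesis:
  NorthLine: 0.31 × 0.175 = 0.05425
  Arrow: 0.3 × 0.2475 = 0.07425
  QuickShip: 0.16 × 0.3 = 0.048
  MetroPost: 0.23 × 0.09 = 0.0207
Normalizing constant = 0.1972.
P(NorthLine | late) = 0.05425/0.1972 ≈ 0.275
P(Arrow | late) = 0.07425/0.1972 ≈ 0.377
P(QuickShip | late) = 0.048/0.1972 ≈ 0.243
P(MetroPost | late) = 0.0207/0.1972 ≈ 0.105

NorthLine 0.275, Arrow 0.377, QuickShip 0.243, MetroPost 0.105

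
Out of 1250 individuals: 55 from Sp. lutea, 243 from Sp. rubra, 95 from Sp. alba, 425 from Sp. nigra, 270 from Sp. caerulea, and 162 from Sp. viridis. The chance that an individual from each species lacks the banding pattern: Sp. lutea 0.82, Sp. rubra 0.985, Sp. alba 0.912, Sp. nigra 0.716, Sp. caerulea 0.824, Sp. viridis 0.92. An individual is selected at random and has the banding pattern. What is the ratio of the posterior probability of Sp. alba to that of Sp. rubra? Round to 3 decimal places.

2.294

Taking complements, P(banded | each) = Sp. lutea 0.18, Sp. rubra 0.015, Sp. alba 0.088, Sp. nigra 0.284, Sp. caerulea 0.176, Sp. viridis 0.08.
Prior × likelihood for each hypothesis:
  Sp. lutea: 0.044 × 0.18 = 0.00792
  Sp. rubra: 0.1944 × 0.015 = 0.002916
  Sp. alba: 0.076 × 0.088 = 0.006688
  Sp. nigra: 0.34 × 0.284 = 0.09656
  Sp. caerulea: 0.216 × 0.176 = 0.038016
  Sp. viridis: 0.1296 × 0.08 = 0.010368
Sum = 0.162468.
The ratio is 0.006688 / 0.002916 (the normalizer cancels) = 2.294.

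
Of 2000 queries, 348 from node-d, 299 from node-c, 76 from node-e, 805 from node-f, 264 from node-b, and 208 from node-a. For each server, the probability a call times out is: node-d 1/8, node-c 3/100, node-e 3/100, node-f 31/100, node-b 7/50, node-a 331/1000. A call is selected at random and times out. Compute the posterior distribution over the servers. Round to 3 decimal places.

Compute prior × likelihood for every hypothesis:
  node-d: 0.174 × 0.125 = 0.02175
  node-c: 0.1495 × 0.03 = 0.004485
  node-e: 0.038 × 0.03 = 0.00114
  node-f: 0.4025 × 0.31 = 0.124775
  node-b: 0.132 × 0.14 = 0.01848
  node-a: 0.104 × 0.331 = 0.034424
Total = 0.205054.
P(node-d | timeout) = 0.02175/0.205054 ≈ 0.106
P(node-c | timeout) = 0.004485/0.205054 ≈ 0.022
P(node-e | timeout) = 0.00114/0.205054 ≈ 0.006
P(node-f | timeout) = 0.124775/0.205054 ≈ 0.608
P(node-b | timeout) = 0.01848/0.205054 ≈ 0.090
P(node-a | timeout) = 0.034424/0.205054 ≈ 0.168
(Check: 0.106+0.022+0.006+0.608+0.090+0.168 = 1.000.)

node-d 0.106, node-c 0.022, node-e 0.006, node-f 0.608, node-b 0.090, node-a 0.168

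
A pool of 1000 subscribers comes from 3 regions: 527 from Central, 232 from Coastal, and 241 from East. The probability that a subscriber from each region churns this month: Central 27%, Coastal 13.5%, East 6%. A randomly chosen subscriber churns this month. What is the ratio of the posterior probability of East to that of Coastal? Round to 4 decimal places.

By Bayes' rule, posterior ∝ prior × likelihood:
  Central: 0.527 × 0.27 = 0.14229
  Coastal: 0.232 × 0.135 = 0.03132
  East: 0.241 × 0.06 = 0.01446
Sum = 0.18807.
The ratio is 0.01446 / 0.03132 (the normalizer cancels) = 0.4617.

0.4617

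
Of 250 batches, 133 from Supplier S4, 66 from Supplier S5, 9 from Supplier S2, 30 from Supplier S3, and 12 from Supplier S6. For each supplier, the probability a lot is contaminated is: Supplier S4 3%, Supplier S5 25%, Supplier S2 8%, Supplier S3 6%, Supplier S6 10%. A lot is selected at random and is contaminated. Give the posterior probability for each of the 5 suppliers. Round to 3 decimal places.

Prior × likelihood for each hypothesis:
  Supplier S4: 0.532 × 0.03 = 0.01596
  Supplier S5: 0.264 × 0.25 = 0.066
  Supplier S2: 0.036 × 0.08 = 0.00288
  Supplier S3: 0.12 × 0.06 = 0.0072
  Supplier S6: 0.048 × 0.1 = 0.0048
Sum = 0.09684.
P(Supplier S4 | contaminated) = 0.01596/0.09684 ≈ 0.165
P(Supplier S5 | contaminated) = 0.066/0.09684 ≈ 0.682
P(Supplier S2 | contaminated) = 0.00288/0.09684 ≈ 0.030
P(Supplier S3 | contaminated) = 0.0072/0.09684 ≈ 0.074
P(Supplier S6 | contaminated) = 0.0048/0.09684 ≈ 0.050

Supplier S4 0.165, Supplier S5 0.682, Supplier S2 0.030, Supplier S3 0.074, Supplier S6 0.050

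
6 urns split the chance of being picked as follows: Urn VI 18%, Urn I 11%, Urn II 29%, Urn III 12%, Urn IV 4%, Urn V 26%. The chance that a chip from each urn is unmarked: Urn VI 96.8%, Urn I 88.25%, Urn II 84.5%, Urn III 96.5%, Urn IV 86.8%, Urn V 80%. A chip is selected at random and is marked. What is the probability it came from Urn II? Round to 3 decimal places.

0.359

Taking complements, P(marked | each) = Urn VI 0.032, Urn I 0.1175, Urn II 0.155, Urn III 0.035, Urn IV 0.132, Urn V 0.2.
Prior × likelihood for each hypothesis:
  Urn VI: 0.18 × 0.032 = 0.00576
  Urn I: 0.11 × 0.1175 = 0.012925
  Urn II: 0.29 × 0.155 = 0.04495
  Urn III: 0.12 × 0.035 = 0.0042
  Urn IV: 0.04 × 0.132 = 0.00528
  Urn V: 0.26 × 0.2 = 0.052
Total = 0.125115.
P(Urn II | evidence) = 0.04495 / 0.125115 ≈ 0.359.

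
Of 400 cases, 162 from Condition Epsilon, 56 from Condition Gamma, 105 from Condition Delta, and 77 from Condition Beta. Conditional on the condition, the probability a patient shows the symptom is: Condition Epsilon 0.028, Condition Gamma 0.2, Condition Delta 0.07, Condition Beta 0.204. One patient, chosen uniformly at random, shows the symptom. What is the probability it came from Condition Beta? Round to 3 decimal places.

Prior × likelihood for each hypothesis:
  Condition Epsilon: 0.405 × 0.028 = 0.01134
  Condition Gamma: 0.14 × 0.2 = 0.028
  Condition Delta: 0.2625 × 0.07 = 0.018375
  Condition Beta: 0.1925 × 0.204 = 0.03927
Sum = 0.096985.
P(Condition Beta | evidence) = 0.03927 / 0.096985 ≈ 0.405.

0.405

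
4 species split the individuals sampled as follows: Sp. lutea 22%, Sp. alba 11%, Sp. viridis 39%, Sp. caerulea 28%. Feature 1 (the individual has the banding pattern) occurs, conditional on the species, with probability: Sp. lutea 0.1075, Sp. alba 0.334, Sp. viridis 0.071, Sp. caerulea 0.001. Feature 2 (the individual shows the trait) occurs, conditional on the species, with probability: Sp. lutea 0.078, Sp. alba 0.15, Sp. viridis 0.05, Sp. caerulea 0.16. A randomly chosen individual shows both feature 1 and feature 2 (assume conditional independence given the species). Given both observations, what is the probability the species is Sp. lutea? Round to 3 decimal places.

0.210

Unnormalized posteriors (prior × likelihood):
  Sp. lutea: 0.22 × 0.1075 × 0.078 = 0.0018447
  Sp. alba: 0.11 × 0.334 × 0.15 = 0.005511
  Sp. viridis: 0.39 × 0.071 × 0.05 = 0.0013845
  Sp. caerulea: 0.28 × 0.001 × 0.16 = 0.0000448
Sum = 0.008785.
P(Sp. lutea | evidence) = 0.0018447 / 0.008785 ≈ 0.210.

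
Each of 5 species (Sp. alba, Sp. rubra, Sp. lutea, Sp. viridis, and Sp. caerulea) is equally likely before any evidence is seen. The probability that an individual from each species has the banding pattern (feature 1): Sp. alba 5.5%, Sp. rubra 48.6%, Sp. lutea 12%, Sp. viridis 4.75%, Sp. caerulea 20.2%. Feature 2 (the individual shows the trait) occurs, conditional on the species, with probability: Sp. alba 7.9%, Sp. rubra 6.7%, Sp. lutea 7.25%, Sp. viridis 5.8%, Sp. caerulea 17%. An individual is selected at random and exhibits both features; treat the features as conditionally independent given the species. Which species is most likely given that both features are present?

Sp. caerulea

Since the prior is uniform, the posterior is proportional to the likelihood:
  Sp. alba: 0.055 × 0.079 = 0.004345
  Sp. rubra: 0.486 × 0.067 = 0.032562
  Sp. lutea: 0.12 × 0.0725 = 0.0087
  Sp. viridis: 0.0475 × 0.058 = 0.002755
  Sp. caerulea: 0.202 × 0.17 = 0.03434
Total = 0.082702.
Largest term belongs to Sp. caerulea, so Sp. caerulea is most probable.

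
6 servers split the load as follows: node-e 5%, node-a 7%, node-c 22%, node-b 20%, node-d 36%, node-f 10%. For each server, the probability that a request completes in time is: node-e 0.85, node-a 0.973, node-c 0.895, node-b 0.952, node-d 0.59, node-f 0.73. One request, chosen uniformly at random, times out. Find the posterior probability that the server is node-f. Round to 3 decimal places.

Taking complements, P(timeout | each) = node-e 0.15, node-a 0.027, node-c 0.105, node-b 0.048, node-d 0.41, node-f 0.27.
By Bayes' rule, posterior ∝ prior × likelihood:
  node-e: 0.05 × 0.15 = 0.0075
  node-a: 0.07 × 0.027 = 0.00189
  node-c: 0.22 × 0.105 = 0.0231
  node-b: 0.2 × 0.048 = 0.0096
  node-d: 0.36 × 0.41 = 0.1476
  node-f: 0.1 × 0.27 = 0.027
Normalizing constant = 0.21669.
P(node-f | evidence) = 0.027 / 0.21669 ≈ 0.125.

0.125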